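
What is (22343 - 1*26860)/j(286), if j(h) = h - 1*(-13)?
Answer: -4517/299 ≈ -15.107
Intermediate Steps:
j(h) = 13 + h (j(h) = h + 13 = 13 + h)
(22343 - 1*26860)/j(286) = (22343 - 1*26860)/(13 + 286) = (22343 - 26860)/299 = -4517*1/299 = -4517/299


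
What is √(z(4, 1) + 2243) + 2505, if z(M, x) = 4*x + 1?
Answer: 2505 + 2*√562 ≈ 2552.4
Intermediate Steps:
z(M, x) = 1 + 4*x
√(z(4, 1) + 2243) + 2505 = √((1 + 4*1) + 2243) + 2505 = √((1 + 4) + 2243) + 2505 = √(5 + 2243) + 2505 = √2248 + 2505 = 2*√562 + 2505 = 2505 + 2*√562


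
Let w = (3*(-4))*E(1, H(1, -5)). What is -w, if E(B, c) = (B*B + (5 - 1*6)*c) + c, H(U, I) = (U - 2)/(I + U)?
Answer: 12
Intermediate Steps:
H(U, I) = (-2 + U)/(I + U)
E(B, c) = B² (E(B, c) = (B² + (5 - 6)*c) + c = (B² - c) + c = B²)
w = -12 (w = (3*(-4))*1² = -12*1 = -12)
-w = -1*(-12) = 12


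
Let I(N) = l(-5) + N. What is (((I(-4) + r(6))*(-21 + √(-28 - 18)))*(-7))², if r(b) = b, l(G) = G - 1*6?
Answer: 1567755 - 166698*I*√46 ≈ 1.5678e+6 - 1.1306e+6*I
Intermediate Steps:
l(G) = -6 + G (l(G) = G - 6 = -6 + G)
I(N) = -11 + N (I(N) = (-6 - 5) + N = -11 + N)
(((I(-4) + r(6))*(-21 + √(-28 - 18)))*(-7))² = ((((-11 - 4) + 6)*(-21 + √(-28 - 18)))*(-7))² = (((-15 + 6)*(-21 + √(-46)))*(-7))² = (-9*(-21 + I*√46)*(-7))² = ((189 - 9*I*√46)*(-7))² = (-1323 + 63*I*√46)²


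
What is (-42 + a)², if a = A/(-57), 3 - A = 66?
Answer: 603729/361 ≈ 1672.4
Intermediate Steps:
A = -63 (A = 3 - 1*66 = 3 - 66 = -63)
a = 21/19 (a = -63/(-57) = -63*(-1/57) = 21/19 ≈ 1.1053)
(-42 + a)² = (-42 + 21/19)² = (-777/19)² = 603729/361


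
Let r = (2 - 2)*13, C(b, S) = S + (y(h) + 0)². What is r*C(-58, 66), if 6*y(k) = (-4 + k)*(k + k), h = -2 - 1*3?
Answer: 0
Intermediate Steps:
h = -5 (h = -2 - 3 = -5)
y(k) = k*(-4 + k)/3 (y(k) = ((-4 + k)*(k + k))/6 = ((-4 + k)*(2*k))/6 = (2*k*(-4 + k))/6 = k*(-4 + k)/3)
C(b, S) = 225 + S (C(b, S) = S + ((⅓)*(-5)*(-4 - 5) + 0)² = S + ((⅓)*(-5)*(-9) + 0)² = S + (15 + 0)² = S + 15² = S + 225 = 225 + S)
r = 0 (r = 0*13 = 0)
r*C(-58, 66) = 0*(225 + 66) = 0*291 = 0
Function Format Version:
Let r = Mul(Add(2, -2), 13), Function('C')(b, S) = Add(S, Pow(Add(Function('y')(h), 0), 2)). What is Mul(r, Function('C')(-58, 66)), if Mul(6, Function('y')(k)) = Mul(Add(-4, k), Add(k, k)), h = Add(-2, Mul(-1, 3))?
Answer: 0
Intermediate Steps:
h = -5 (h = Add(-2, -3) = -5)
Function('y')(k) = Mul(Rational(1, 3), k, Add(-4, k)) (Function('y')(k) = Mul(Rational(1, 6), Mul(Add(-4, k), Add(k, k))) = Mul(Rational(1, 6), Mul(Add(-4, k), Mul(2, k))) = Mul(Rational(1, 6), Mul(2, k, Add(-4, k))) = Mul(Rational(1, 3), k, Add(-4, k)))
Function('C')(b, S) = Add(225, S) (Function('C')(b, S) = Add(S, Pow(Add(Mul(Rational(1, 3), -5, Add(-4, -5)), 0), 2)) = Add(S, Pow(Add(Mul(Rational(1, 3), -5, -9), 0), 2)) = Add(S, Pow(Add(15, 0), 2)) = Add(S, Pow(15, 2)) = Add(S, 225) = Add(225, S))
r = 0 (r = Mul(0, 13) = 0)
Mul(r, Function('C')(-58, 66)) = Mul(0, Add(225, 66)) = Mul(0, 291) = 0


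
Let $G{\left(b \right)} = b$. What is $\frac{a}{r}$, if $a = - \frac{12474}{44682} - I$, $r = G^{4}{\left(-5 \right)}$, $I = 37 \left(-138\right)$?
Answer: $\frac{3456573}{423125} \approx 8.1692$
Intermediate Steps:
$I = -5106$
$r = 625$ ($r = \left(-5\right)^{4} = 625$)
$a = \frac{3456573}{677}$ ($a = - \frac{12474}{44682} - -5106 = \left(-12474\right) \frac{1}{44682} + 5106 = - \frac{189}{677} + 5106 = \frac{3456573}{677} \approx 5105.7$)
$\frac{a}{r} = \frac{3456573}{677 \cdot 625} = \frac{3456573}{677} \cdot \frac{1}{625} = \frac{3456573}{423125}$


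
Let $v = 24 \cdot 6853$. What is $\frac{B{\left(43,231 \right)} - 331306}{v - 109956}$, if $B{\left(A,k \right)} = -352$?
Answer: $- \frac{165829}{27258} \approx -6.0837$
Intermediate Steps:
$v = 164472$
$\frac{B{\left(43,231 \right)} - 331306}{v - 109956} = \frac{-352 - 331306}{164472 - 109956} = - \frac{331658}{54516} = \left(-331658\right) \frac{1}{54516} = - \frac{165829}{27258}$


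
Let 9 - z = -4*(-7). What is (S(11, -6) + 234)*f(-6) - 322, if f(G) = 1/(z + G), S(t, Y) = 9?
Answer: -8293/25 ≈ -331.72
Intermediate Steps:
z = -19 (z = 9 - (-4)*(-7) = 9 - 1*28 = 9 - 28 = -19)
f(G) = 1/(-19 + G)
(S(11, -6) + 234)*f(-6) - 322 = (9 + 234)/(-19 - 6) - 322 = 243/(-25) - 322 = 243*(-1/25) - 322 = -243/25 - 322 = -8293/25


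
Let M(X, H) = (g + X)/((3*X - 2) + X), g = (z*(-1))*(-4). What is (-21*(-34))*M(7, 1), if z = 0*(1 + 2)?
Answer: 2499/13 ≈ 192.23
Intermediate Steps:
z = 0 (z = 0*3 = 0)
g = 0 (g = (0*(-1))*(-4) = 0*(-4) = 0)
M(X, H) = X/(-2 + 4*X) (M(X, H) = (0 + X)/((3*X - 2) + X) = X/((-2 + 3*X) + X) = X/(-2 + 4*X))
(-21*(-34))*M(7, 1) = (-21*(-34))*((½)*7/(-1 + 2*7)) = 714*((½)*7/(-1 + 14)) = 714*((½)*7/13) = 714*((½)*7*(1/13)) = 714*(7/26) = 2499/13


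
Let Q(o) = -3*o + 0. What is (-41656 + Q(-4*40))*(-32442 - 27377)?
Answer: 2463107144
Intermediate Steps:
Q(o) = -3*o
(-41656 + Q(-4*40))*(-32442 - 27377) = (-41656 - (-12)*40)*(-32442 - 27377) = (-41656 - 3*(-160))*(-59819) = (-41656 + 480)*(-59819) = -41176*(-59819) = 2463107144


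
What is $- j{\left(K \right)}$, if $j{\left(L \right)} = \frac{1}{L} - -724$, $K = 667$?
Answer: $- \frac{482909}{667} \approx -724.0$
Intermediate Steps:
$j{\left(L \right)} = 724 + \frac{1}{L}$ ($j{\left(L \right)} = \frac{1}{L} + 724 = 724 + \frac{1}{L}$)
$- j{\left(K \right)} = - (724 + \frac{1}{667}) = \left(-1\right) \frac{482909}{667} = - \frac{482909}{667}$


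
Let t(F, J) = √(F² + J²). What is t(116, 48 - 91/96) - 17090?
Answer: -17090 + √144413785/96 ≈ -16965.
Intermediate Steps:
t(116, 48 - 91/96) - 17090 = √(116² + (48 - 91/96)²) - 17090 = √(13456 + (48 - 91/96)²) - 17090 = √(13456 + (4517/96)²) - 17090 = √(13456 + 20403289/9216) - 17090 = √(144413785/9216) - 17090 = √144413785/96 - 17090 = -17090 + √144413785/96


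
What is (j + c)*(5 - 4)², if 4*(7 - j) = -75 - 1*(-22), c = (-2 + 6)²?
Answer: 145/4 ≈ 36.250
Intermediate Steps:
c = 16 (c = 4² = 16)
j = 81/4 (j = 7 - (-75 - 1*(-22))/4 = 7 - (-75 + 22)/4 = 7 - ¼*(-53) = 7 + 53/4 = 81/4 ≈ 20.250)
(j + c)*(5 - 4)² = (81/4 + 16)*(5 - 4)² = (145/4)*1² = (145/4)*1 = 145/4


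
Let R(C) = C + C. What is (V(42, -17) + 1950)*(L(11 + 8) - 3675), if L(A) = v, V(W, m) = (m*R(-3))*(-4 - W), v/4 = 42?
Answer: 9616194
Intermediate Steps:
R(C) = 2*C
v = 168 (v = 4*42 = 168)
V(W, m) = -6*m*(-4 - W) (V(W, m) = (m*(2*(-3)))*(-4 - W) = (m*(-6))*(-4 - W) = (-6*m)*(-4 - W) = -6*m*(-4 - W))
L(A) = 168
(V(42, -17) + 1950)*(L(11 + 8) - 3675) = (6*(-17)*(4 + 42) + 1950)*(168 - 3675) = (6*(-17)*46 + 1950)*(-3507) = (-4692 + 1950)*(-3507) = -2742*(-3507) = 9616194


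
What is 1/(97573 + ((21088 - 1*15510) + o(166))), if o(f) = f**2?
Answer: 1/130707 ≈ 7.6507e-6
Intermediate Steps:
1/(97573 + ((21088 - 1*15510) + o(166))) = 1/(97573 + ((21088 - 1*15510) + 166**2)) = 1/(97573 + ((21088 - 15510) + 27556)) = 1/(97573 + (5578 + 27556)) = 1/(97573 + 33134) = 1/130707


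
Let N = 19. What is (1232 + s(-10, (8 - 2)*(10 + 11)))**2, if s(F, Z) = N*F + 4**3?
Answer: 1223236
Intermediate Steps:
s(F, Z) = 64 + 19*F (s(F, Z) = 19*F + 4**3 = 19*F + 64 = 64 + 19*F)
(1232 + s(-10, (8 - 2)*(10 + 11)))**2 = (1232 + (64 + 19*(-10)))**2 = (1232 + (64 - 190))**2 = (1232 - 126)**2 = 1106**2 = 1223236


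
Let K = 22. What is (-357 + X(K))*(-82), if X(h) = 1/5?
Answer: 146288/5 ≈ 29258.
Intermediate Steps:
X(h) = 1/5
(-357 + X(K))*(-82) = (-357 + 1/5)*(-82) = -1784/5*(-82) = 146288/5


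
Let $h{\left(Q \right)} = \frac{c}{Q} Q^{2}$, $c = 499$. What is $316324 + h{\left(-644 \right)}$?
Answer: $-5032$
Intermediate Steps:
$h{\left(Q \right)} = 499 Q$ ($h{\left(Q \right)} = \frac{499}{Q} Q^{2} = 499 Q$)
$316324 + h{\left(-644 \right)} = 316324 + 499 \left(-644\right) = 316324 - 321356 = -5032$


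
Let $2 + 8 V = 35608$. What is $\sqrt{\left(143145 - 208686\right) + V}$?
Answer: $\frac{i \sqrt{244361}}{2} \approx 247.16 i$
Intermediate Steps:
$V = \frac{17803}{4}$ ($V = - \frac{1}{4} + \frac{1}{8} \cdot 35608 = - \frac{1}{4} + 4451 = \frac{17803}{4} \approx 4450.8$)
$\sqrt{\left(143145 - 208686\right) + V} = \sqrt{\left(143145 - 208686\right) + \frac{17803}{4}} = \sqrt{-65541 + \frac{17803}{4}} = \sqrt{- \frac{244361}{4}} = \frac{i \sqrt{244361}}{2}$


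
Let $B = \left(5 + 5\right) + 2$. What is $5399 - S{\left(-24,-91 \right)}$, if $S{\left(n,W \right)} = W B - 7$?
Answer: $6498$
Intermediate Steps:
$B = 12$ ($B = 10 + 2 = 12$)
$S{\left(n,W \right)} = -7 + 12 W$ ($S{\left(n,W \right)} = W 12 - 7 = 12 W - 7 = -7 + 12 W$)
$5399 - S{\left(-24,-91 \right)} = 5399 - \left(-7 + 12 \left(-91\right)\right) = 5399 - \left(-7 - 1092\right) = 5399 - -1099 = 5399 + 1099 = 6498$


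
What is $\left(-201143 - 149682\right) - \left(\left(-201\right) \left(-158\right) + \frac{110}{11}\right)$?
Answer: $-382593$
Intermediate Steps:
$\left(-201143 - 149682\right) - \left(\left(-201\right) \left(-158\right) + \frac{110}{11}\right) = -350825 - \left(31758 + 110 \cdot \frac{1}{11}\right) = -350825 - \left(31758 + 10\right) = -350825 - 31768 = -382593$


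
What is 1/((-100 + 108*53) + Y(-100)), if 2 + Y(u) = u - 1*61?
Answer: 1/5461 ≈ 0.00018312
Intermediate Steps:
Y(u) = -63 + u (Y(u) = -2 + (u - 1*61) = -2 + (u - 61) = -2 + (-61 + u) = -63 + u)
1/((-100 + 108*53) + Y(-100)) = 1/((-100 + 108*53) + (-63 - 100)) = 1/((-100 + 5724) - 163) = 1/(5624 - 163) = 1/5461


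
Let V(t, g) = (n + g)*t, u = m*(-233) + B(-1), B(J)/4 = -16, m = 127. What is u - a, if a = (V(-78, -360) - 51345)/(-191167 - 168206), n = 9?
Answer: -3552410094/119791 ≈ -29655.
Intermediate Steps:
B(J) = -64 (B(J) = 4*(-16) = -64)
u = -29655 (u = 127*(-233) - 64 = -29591 - 64 = -29655)
V(t, g) = t*(9 + g) (V(t, g) = (9 + g)*t = t*(9 + g))
a = 7989/119791 (a = (-78*(9 - 360) - 51345)/(-191167 - 168206) = (-78*(-351) - 51345)/(-359373) = (27378 - 51345)*(-1/359373) = -23967*(-1/359373) = 7989/119791 ≈ 0.066691)
u - a = -29655 - 1*7989/119791 = -29655 - 7989/119791 = -3552410094/119791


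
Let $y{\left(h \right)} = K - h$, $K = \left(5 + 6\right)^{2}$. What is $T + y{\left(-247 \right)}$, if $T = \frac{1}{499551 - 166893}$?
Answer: $\frac{122418145}{332658} \approx 368.0$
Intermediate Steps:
$K = 121$ ($K = 11^{2} = 121$)
$y{\left(h \right)} = 121 - h$
$T = \frac{1}{332658} \approx 3.0061 \cdot 10^{-6}$
$T + y{\left(-247 \right)} = \frac{1}{332658} + \left(121 - -247\right) = \frac{1}{332658} + \left(121 + 247\right) = \frac{1}{332658} + 368 = \frac{122418145}{332658}$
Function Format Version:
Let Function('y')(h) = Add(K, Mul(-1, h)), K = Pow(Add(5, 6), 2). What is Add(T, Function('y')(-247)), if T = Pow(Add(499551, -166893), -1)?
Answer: Rational(122418145, 332658) ≈ 368.00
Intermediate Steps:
K = 121 (K = Pow(11, 2) = 121)
Function('y')(h) = Add(121, Mul(-1, h))
T = Rational(1, 332658) (T = Pow(332658, -1) = Rational(1, 332658) ≈ 3.0061e-6)
Add(T, Function('y')(-247)) = Add(Rational(1, 332658), Add(121, Mul(-1, -247))) = Add(Rational(1, 332658), Add(121, 247)) = Add(Rational(1, 332658), 368) = Rational(122418145, 332658)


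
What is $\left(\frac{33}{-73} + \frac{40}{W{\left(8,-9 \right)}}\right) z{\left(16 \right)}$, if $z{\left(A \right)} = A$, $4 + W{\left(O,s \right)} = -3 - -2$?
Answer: $- \frac{9872}{73} \approx -135.23$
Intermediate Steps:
$W{\left(O,s \right)} = -5$ ($W{\left(O,s \right)} = -4 - 1 = -5$)
$\left(\frac{33}{-73} + \frac{40}{W{\left(8,-9 \right)}}\right) z{\left(16 \right)} = \left(\frac{33}{-73} + \frac{40}{-5}\right) 16 = \left(33 \left(- \frac{1}{73}\right) + 40 \left(- \frac{1}{5}\right)\right) 16 = \left(- \frac{33}{73} - 8\right) 16 = \left(- \frac{617}{73}\right) 16 = - \frac{9872}{73}$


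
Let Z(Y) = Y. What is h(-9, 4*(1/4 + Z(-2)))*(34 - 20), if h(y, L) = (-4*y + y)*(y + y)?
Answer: -6804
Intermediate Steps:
h(y, L) = -6*y² (h(y, L) = (-3*y)*(2*y) = -6*y²)
h(-9, 4*(1/4 + Z(-2)))*(34 - 20) = (-6*(-9)²)*(34 - 20) = -6*81*14 = -486*14 = -6804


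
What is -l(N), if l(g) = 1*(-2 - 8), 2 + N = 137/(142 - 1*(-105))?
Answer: 10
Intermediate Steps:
N = -357/247 (N = -2 + 137/(142 - 1*(-105)) = -2 + 137/(142 + 105) = -2 + 137/247 = -357/247 ≈ -1.4453)
l(g) = -10 (l(g) = 1*(-10) = -10)
-l(N) = -1*(-10) = 10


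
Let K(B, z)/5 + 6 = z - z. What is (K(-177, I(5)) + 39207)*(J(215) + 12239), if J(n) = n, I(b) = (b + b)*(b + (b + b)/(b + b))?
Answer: 487910358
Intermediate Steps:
I(b) = 2*b*(1 + b) (I(b) = (2*b)*(b + (2*b)/((2*b))) = (2*b)*(b + (2*b)*(1/(2*b))) = (2*b)*(b + 1) = (2*b)*(1 + b) = 2*b*(1 + b))
K(B, z) = -30 (K(B, z) = -30 + 5*(z - z) = -30 + 5*0 = -30 + 0 = -30)
(K(-177, I(5)) + 39207)*(J(215) + 12239) = (-30 + 39207)*(215 + 12239) = 39177*12454 = 487910358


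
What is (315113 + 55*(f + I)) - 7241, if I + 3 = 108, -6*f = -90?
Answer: 314472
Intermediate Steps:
f = 15 (f = -⅙*(-90) = 15)
I = 105 (I = -3 + 108 = 105)
(315113 + 55*(f + I)) - 7241 = (315113 + 55*(15 + 105)) - 7241 = (315113 + 55*120) - 7241 = (315113 + 6600) - 7241 = 321713 - 7241 = 314472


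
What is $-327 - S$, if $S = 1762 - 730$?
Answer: $-1359$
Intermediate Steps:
$S = 1032$ ($S = 1762 - 730 = 1032$)
$-327 - S = -327 - 1032 = -1359$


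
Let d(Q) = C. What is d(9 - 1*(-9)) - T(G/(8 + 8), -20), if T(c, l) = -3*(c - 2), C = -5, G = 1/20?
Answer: -3517/320 ≈ -10.991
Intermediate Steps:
G = 1/20 ≈ 0.050000
T(c, l) = 6 - 3*c (T(c, l) = -3*(-2 + c) = 6 - 3*c)
d(Q) = -5
d(9 - 1*(-9)) - T(G/(8 + 8), -20) = -5 - (6 - 3/(20*(8 + 8))) = -5 - (6 - 3/(20*16)) = -5 - (6 - 3*1/320) = -5 - (6 - 3/320) = -5 - 1*1917/320 = -5 - 1917/320 = -3517/320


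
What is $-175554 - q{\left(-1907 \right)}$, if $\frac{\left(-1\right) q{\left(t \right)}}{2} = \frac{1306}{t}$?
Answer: $- \frac{334784090}{1907} \approx -1.7556 \cdot 10^{5}$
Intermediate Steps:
$q{\left(t \right)} = - \frac{2612}{t}$ ($q{\left(t \right)} = - 2 \frac{1306}{t} = - \frac{2612}{t}$)
$-175554 - q{\left(-1907 \right)} = -175554 - - \frac{2612}{-1907} = -175554 - \left(-2612\right) \left(- \frac{1}{1907}\right) = -175554 - \frac{2612}{1907} = - \frac{334784090}{1907}$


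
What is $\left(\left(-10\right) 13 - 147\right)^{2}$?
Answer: $76729$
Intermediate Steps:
$\left(\left(-10\right) 13 - 147\right)^{2} = \left(-130 - 147\right)^{2} = \left(-277\right)^{2} = 76729$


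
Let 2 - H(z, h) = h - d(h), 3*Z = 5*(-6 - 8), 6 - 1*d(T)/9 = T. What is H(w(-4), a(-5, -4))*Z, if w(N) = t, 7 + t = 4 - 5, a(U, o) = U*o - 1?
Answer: 9380/3 ≈ 3126.7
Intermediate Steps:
d(T) = 54 - 9*T
a(U, o) = -1 + U*o
Z = -70/3 (Z = (5*(-6 - 8))/3 = (5*(-14))/3 = (⅓)*(-70) = -70/3 ≈ -23.333)
t = -8 (t = -7 + (4 - 5) = -7 - 1 = -8)
w(N) = -8
H(z, h) = 56 - 10*h (H(z, h) = 2 - (h - (54 - 9*h)) = 2 - (h + (-54 + 9*h)) = 2 - (-54 + 10*h) = 2 + (54 - 10*h) = 56 - 10*h)
H(w(-4), a(-5, -4))*Z = (56 - 10*(-1 - 5*(-4)))*(-70/3) = (56 - 10*(-1 + 20))*(-70/3) = (56 - 10*19)*(-70/3) = (56 - 190)*(-70/3) = -134*(-70/3) = 9380/3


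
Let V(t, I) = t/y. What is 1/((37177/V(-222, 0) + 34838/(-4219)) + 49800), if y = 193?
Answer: 936618/16363838105 ≈ 5.7237e-5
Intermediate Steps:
V(t, I) = t/193
1/((37177/V(-222, 0) + 34838/(-4219)) + 49800) = 1/((37177/(((1/193)*(-222))) + 34838/(-4219)) + 49800) = 1/((37177/(-222/193) + 34838*(-1/4219)) + 49800) = 1/((37177*(-193/222) - 34838/4219) + 49800) = 1/((-7175161/222 - 34838/4219) + 49800) = 1/(-30279738295/936618 + 49800) = 1/(16363838105/936618) = 936618/16363838105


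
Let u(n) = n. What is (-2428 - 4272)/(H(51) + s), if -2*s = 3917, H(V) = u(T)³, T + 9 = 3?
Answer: 13400/4349 ≈ 3.0812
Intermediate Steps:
T = -6 (T = -9 + 3 = -6)
H(V) = -216 (H(V) = (-6)³ = -216)
s = -3917/2 (s = -½*3917 = -3917/2 ≈ -1958.5)
(-2428 - 4272)/(H(51) + s) = (-2428 - 4272)/(-216 - 3917/2) = -6700/(-4349/2) = -6700*(-2/4349) = 13400/4349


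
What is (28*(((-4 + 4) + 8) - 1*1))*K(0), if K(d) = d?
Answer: 0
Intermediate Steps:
(28*(((-4 + 4) + 8) - 1*1))*K(0) = (28*(((-4 + 4) + 8) - 1*1))*0 = (28*((0 + 8) - 1))*0 = (28*(8 - 1))*0 = (28*7)*0 = 196*0 = 0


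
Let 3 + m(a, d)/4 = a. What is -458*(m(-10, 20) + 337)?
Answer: -130530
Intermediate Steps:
m(a, d) = -12 + 4*a
-458*(m(-10, 20) + 337) = -458*((-12 + 4*(-10)) + 337) = -458*((-12 - 40) + 337) = -458*(-52 + 337) = -458*285 = -130530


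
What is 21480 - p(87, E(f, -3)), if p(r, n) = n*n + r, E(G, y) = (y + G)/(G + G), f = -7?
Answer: 1048232/49 ≈ 21393.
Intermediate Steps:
E(G, y) = (G + y)/(2*G) (E(G, y) = (G + y)/((2*G)) = (G + y)*(1/(2*G)) = (G + y)/(2*G))
p(r, n) = r + n² (p(r, n) = n² + r = r + n²)
21480 - p(87, E(f, -3)) = 21480 - (87 + ((½)*(-7 - 3)/(-7))²) = 21480 - (87 + ((½)*(-⅐)*(-10))²) = 21480 - (87 + (5/7)²) = 21480 - (87 + 25/49) = 21480 - 1*4288/49 = 21480 - 4288/49 = 1048232/49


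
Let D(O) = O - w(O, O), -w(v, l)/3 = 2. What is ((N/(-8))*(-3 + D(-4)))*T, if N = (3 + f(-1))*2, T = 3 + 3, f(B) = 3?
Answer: 9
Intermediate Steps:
w(v, l) = -6 (w(v, l) = -3*2 = -6)
D(O) = 6 + O (D(O) = O - 1*(-6) = O + 6 = 6 + O)
T = 6
N = 12 (N = (3 + 3)*2 = 6*2 = 12)
((N/(-8))*(-3 + D(-4)))*T = ((12/(-8))*(-3 + (6 - 4)))*6 = ((12*(-⅛))*(-3 + 2))*6 = -3/2*(-1)*6 = (3/2)*6 = 9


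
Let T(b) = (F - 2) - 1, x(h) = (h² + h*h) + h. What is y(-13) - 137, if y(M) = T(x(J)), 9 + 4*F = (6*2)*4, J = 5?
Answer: -521/4 ≈ -130.25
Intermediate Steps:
F = 39/4 (F = -9/4 + ((6*2)*4)/4 = -9/4 + (12*4)/4 = -9/4 + (¼)*48 = -9/4 + 12 = 39/4 ≈ 9.7500)
x(h) = h + 2*h² (x(h) = (h² + h²) + h = 2*h² + h = h + 2*h²)
T(b) = 27/4 (T(b) = (39/4 - 2) - 1 = 31/4 - 1 = 27/4)
y(M) = 27/4
y(-13) - 137 = 27/4 - 137 = -521/4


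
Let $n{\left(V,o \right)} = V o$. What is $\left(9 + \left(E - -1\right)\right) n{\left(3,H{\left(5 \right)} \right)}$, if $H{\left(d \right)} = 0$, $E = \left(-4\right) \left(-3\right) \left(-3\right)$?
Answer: $0$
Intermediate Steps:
$E = -36$ ($E = 12 \left(-3\right) = -36$)
$\left(9 + \left(E - -1\right)\right) n{\left(3,H{\left(5 \right)} \right)} = \left(9 - 35\right) 3 \cdot 0 = \left(9 + \left(-36 + 1\right)\right) 0 = \left(9 - 35\right) 0 = \left(-26\right) 0 = 0$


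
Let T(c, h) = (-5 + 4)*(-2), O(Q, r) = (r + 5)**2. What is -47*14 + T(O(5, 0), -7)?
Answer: -656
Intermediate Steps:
O(Q, r) = (5 + r)**2
T(c, h) = 2 (T(c, h) = -1*(-2) = 2)
-47*14 + T(O(5, 0), -7) = -47*14 + 2 = -658 + 2 = -656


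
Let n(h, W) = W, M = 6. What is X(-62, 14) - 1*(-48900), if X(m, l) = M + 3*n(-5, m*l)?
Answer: 46302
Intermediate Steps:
X(m, l) = 6 + 3*l*m (X(m, l) = 6 + 3*(m*l) = 6 + 3*(l*m) = 6 + 3*l*m)
X(-62, 14) - 1*(-48900) = (6 + 3*14*(-62)) - 1*(-48900) = (6 - 2604) + 48900 = -2598 + 48900 = 46302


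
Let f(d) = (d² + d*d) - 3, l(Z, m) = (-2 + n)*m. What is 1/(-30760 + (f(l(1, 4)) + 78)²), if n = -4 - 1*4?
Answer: 1/10694865 ≈ 9.3503e-8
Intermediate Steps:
n = -8 (n = -4 - 4 = -8)
l(Z, m) = -10*m (l(Z, m) = (-2 - 8)*m = -10*m)
f(d) = -3 + 2*d² (f(d) = (d² + d²) - 3 = 2*d² - 3 = -3 + 2*d²)
1/(-30760 + (f(l(1, 4)) + 78)²) = 1/(-30760 + ((-3 + 2*(-10*4)²) + 78)²) = 1/(-30760 + ((-3 + 2*(-40)²) + 78)²) = 1/(-30760 + ((-3 + 2*1600) + 78)²) = 1/(-30760 + ((-3 + 3200) + 78)²) = 1/(-30760 + (3197 + 78)²) = 1/(-30760 + 3275²) = 1/(-30760 + 10725625) = 1/10694865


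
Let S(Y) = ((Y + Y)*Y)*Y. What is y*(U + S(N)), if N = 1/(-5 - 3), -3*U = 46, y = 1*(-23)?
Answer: 270917/768 ≈ 352.76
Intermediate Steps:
y = -23
U = -46/3 (U = -⅓*46 = -46/3 ≈ -15.333)
N = -⅛ (N = 1/(-8) = -⅛ ≈ -0.12500)
S(Y) = 2*Y³ (S(Y) = ((2*Y)*Y)*Y = (2*Y²)*Y = 2*Y³)
y*(U + S(N)) = -23*(-46/3 + 2*(-⅛)³) = -23*(-46/3 + 2*(-1/512)) = -23*(-46/3 - 1/256) = -23*(-11779/768) = 270917/768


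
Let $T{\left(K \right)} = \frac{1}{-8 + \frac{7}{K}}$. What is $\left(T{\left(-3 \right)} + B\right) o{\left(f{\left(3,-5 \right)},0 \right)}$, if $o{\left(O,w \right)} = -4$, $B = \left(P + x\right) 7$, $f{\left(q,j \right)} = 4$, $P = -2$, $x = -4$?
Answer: $\frac{5220}{31} \approx 168.39$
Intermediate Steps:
$B = -42$ ($B = \left(-2 - 4\right) 7 = \left(-6\right) 7 = -42$)
$\left(T{\left(-3 \right)} + B\right) o{\left(f{\left(3,-5 \right)},0 \right)} = \left(\left(-1\right) \left(-3\right) \frac{1}{-7 + 8 \left(-3\right)} - 42\right) \left(-4\right) = \left(\left(-1\right) \left(-3\right) \frac{1}{-7 - 24} - 42\right) \left(-4\right) = \left(\left(-1\right) \left(-3\right) \frac{1}{-31} - 42\right) \left(-4\right) = \left(\left(-1\right) \left(-3\right) \left(- \frac{1}{31}\right) - 42\right) \left(-4\right) = \left(- \frac{3}{31} - 42\right) \left(-4\right) = \left(- \frac{1305}{31}\right) \left(-4\right) = \frac{5220}{31}$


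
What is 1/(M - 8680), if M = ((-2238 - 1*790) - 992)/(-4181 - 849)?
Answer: -503/4365638 ≈ -0.00011522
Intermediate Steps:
M = 402/503 (M = ((-2238 - 790) - 992)/(-5030) = (-3028 - 992)*(-1/5030) = -4020*(-1/5030) = 402/503 ≈ 0.79920)
1/(M - 8680) = 1/(402/503 - 8680) = 1/(-4365638/503) = -503/4365638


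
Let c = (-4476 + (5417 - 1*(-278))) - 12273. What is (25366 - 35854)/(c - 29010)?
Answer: 1311/5008 ≈ 0.26178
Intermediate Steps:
c = -11054 (c = (-4476 + (5417 + 278)) - 12273 = (-4476 + 5695) - 12273 = 1219 - 12273 = -11054)
(25366 - 35854)/(c - 29010) = (25366 - 35854)/(-11054 - 29010) = -10488/(-40064) = -10488*(-1/40064) = 1311/5008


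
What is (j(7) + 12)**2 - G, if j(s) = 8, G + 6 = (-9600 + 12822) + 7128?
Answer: -9944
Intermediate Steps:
G = 10344 (G = -6 + ((-9600 + 12822) + 7128) = -6 + (3222 + 7128) = -6 + 10350 = 10344)
(j(7) + 12)**2 - G = (8 + 12)**2 - 1*10344 = 20**2 - 10344 = 400 - 10344 = -9944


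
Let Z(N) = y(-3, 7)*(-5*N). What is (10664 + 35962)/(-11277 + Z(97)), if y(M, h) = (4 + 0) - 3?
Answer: -23313/5881 ≈ -3.9641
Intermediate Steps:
y(M, h) = 1 (y(M, h) = 4 - 3 = 1)
Z(N) = -5*N (Z(N) = 1*(-5*N) = -5*N)
(10664 + 35962)/(-11277 + Z(97)) = (10664 + 35962)/(-11277 - 5*97) = 46626/(-11277 - 485) = 46626/(-11762) = 46626*(-1/11762) = -23313/5881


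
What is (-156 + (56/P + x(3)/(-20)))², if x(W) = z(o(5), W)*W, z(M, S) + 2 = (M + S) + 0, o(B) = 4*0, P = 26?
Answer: 1603121521/67600 ≈ 23715.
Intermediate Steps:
o(B) = 0
z(M, S) = -2 + M + S (z(M, S) = -2 + ((M + S) + 0) = -2 + (M + S) = -2 + M + S)
x(W) = W*(-2 + W) (x(W) = (-2 + 0 + W)*W = (-2 + W)*W = W*(-2 + W))
(-156 + (56/P + x(3)/(-20)))² = (-156 + (56/26 + (3*(-2 + 3))/(-20)))² = (-156 + (56*(1/26) + (3*1)*(-1/20)))² = (-156 + (28/13 + 3*(-1/20)))² = (-156 + (28/13 - 3/20))² = (-156 + 521/260)² = (-40039/260)² = 1603121521/67600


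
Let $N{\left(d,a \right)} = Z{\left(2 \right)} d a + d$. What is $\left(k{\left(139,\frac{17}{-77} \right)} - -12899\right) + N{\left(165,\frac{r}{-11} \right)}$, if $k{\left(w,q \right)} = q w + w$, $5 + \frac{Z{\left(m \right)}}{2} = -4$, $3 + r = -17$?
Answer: $\frac{598468}{77} \approx 7772.3$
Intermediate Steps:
$r = -20$ ($r = -3 - 17 = -20$)
$Z{\left(m \right)} = -18$ ($Z{\left(m \right)} = -10 + 2 \left(-4\right) = -10 - 8 = -18$)
$k{\left(w,q \right)} = w + q w$
$N{\left(d,a \right)} = d - 18 a d$ ($N{\left(d,a \right)} = - 18 d a + d = - 18 a d + d = d - 18 a d$)
$\left(k{\left(139,\frac{17}{-77} \right)} - -12899\right) + N{\left(165,\frac{r}{-11} \right)} = \left(139 \left(1 + \frac{17}{-77}\right) - -12899\right) + 165 \left(1 - 18 \left(- \frac{20}{-11}\right)\right) = \left(139 \left(1 + 17 \left(- \frac{1}{77}\right)\right) + 12899\right) + 165 \left(1 - 18 \left(\left(-20\right) \left(- \frac{1}{11}\right)\right)\right) = \left(139 \left(1 - \frac{17}{77}\right) + 12899\right) + 165 \left(1 - \frac{360}{11}\right) = \left(139 \cdot \frac{60}{77} + 12899\right) + 165 \left(1 - \frac{360}{11}\right) = \left(\frac{8340}{77} + 12899\right) + 165 \left(- \frac{349}{11}\right) = \frac{1001563}{77} - 5235 = \frac{598468}{77}$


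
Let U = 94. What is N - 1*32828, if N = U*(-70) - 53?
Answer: -39461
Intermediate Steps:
N = -6633 (N = 94*(-70) - 53 = -6580 - 53 = -6633)
N - 1*32828 = -6633 - 1*32828 = -6633 - 32828 = -39461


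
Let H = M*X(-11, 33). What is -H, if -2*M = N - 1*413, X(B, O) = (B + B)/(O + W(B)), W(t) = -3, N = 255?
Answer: 869/15 ≈ 57.933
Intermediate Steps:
X(B, O) = 2*B/(-3 + O) (X(B, O) = (B + B)/(O - 3) = (2*B)/(-3 + O) = 2*B/(-3 + O))
M = 79 (M = -(255 - 1*413)/2 = -(255 - 413)/2 = -½*(-158) = 79)
H = -869/15 (H = 79*(2*(-11)/(-3 + 33)) = 79*(2*(-11)/30) = 79*(2*(-11)*(1/30)) = 79*(-11/15) = -869/15 ≈ -57.933)
-H = -1*(-869/15) = 869/15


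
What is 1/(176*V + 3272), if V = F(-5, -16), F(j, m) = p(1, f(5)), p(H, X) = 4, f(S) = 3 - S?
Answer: 1/3976 ≈ 0.00025151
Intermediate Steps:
F(j, m) = 4
V = 4
1/(176*V + 3272) = 1/(176*4 + 3272) = 1/(704 + 3272) = 1/3976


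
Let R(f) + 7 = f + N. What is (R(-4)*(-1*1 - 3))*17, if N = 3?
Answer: 544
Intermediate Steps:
R(f) = -4 + f (R(f) = -7 + (f + 3) = -7 + (3 + f) = -4 + f)
(R(-4)*(-1*1 - 3))*17 = ((-4 - 4)*(-1*1 - 3))*17 = -8*(-1 - 3)*17 = -8*(-4)*17 = 32*17 = 544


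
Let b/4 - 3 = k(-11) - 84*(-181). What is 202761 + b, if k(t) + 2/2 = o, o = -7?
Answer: 263557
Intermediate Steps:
k(t) = -8 (k(t) = -1 - 7 = -8)
b = 60796 (b = 12 + 4*(-8 - 84*(-181)) = 12 + 4*(-8 + 15204) = 12 + 4*15196 = 12 + 60784 = 60796)
202761 + b = 202761 + 60796 = 263557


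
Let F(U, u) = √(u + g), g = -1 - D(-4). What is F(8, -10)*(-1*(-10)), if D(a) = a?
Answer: 10*I*√7 ≈ 26.458*I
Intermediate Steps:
g = 3 (g = -1 - 1*(-4) = -1 + 4 = 3)
F(U, u) = √(3 + u) (F(U, u) = √(u + 3) = √(3 + u))
F(8, -10)*(-1*(-10)) = √(3 - 10)*(-1*(-10)) = √(-7)*10 = (I*√7)*10 = 10*I*√7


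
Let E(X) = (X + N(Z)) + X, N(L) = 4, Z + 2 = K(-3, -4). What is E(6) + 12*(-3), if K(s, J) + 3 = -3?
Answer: -20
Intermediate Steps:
K(s, J) = -6 (K(s, J) = -3 - 3 = -6)
Z = -8 (Z = -2 - 6 = -8)
E(X) = 4 + 2*X (E(X) = (X + 4) + X = (4 + X) + X = 4 + 2*X)
E(6) + 12*(-3) = (4 + 2*6) + 12*(-3) = (4 + 12) - 36 = 16 - 36 = -20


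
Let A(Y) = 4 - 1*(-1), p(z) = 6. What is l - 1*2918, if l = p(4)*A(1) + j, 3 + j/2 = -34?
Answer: -2962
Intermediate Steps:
A(Y) = 5 (A(Y) = 4 + 1 = 5)
j = -74 (j = -6 + 2*(-34) = -6 - 68 = -74)
l = -44 (l = 6*5 - 74 = 30 - 74 = -44)
l - 1*2918 = -44 - 1*2918 = -44 - 2918 = -2962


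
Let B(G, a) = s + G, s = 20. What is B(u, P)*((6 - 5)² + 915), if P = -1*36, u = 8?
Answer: 25648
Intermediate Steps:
P = -36
B(G, a) = 20 + G
B(u, P)*((6 - 5)² + 915) = (20 + 8)*((6 - 5)² + 915) = 28*(1² + 915) = 28*(1 + 915) = 28*916 = 25648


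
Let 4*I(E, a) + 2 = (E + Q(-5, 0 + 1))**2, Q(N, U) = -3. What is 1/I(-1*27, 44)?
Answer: 2/449 ≈ 0.0044543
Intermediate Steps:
I(E, a) = -1/2 + (-3 + E)**2/4 (I(E, a) = -1/2 + (E - 3)**2/4 = -1/2 + (-3 + E)**2/4)
1/I(-1*27, 44) = 1/(-1/2 + (-3 - 1*27)**2/4) = 1/(-1/2 + (-3 - 27)**2/4) = 1/(-1/2 + (1/4)*(-30)**2) = 1/(-1/2 + (1/4)*900) = 1/(-1/2 + 225) = 1/(449/2) = 2/449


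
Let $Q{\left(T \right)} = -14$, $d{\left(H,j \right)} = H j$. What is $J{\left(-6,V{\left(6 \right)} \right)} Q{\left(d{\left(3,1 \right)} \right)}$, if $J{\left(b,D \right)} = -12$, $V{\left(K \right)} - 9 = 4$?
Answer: $168$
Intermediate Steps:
$V{\left(K \right)} = 13$ ($V{\left(K \right)} = 9 + 4 = 13$)
$J{\left(-6,V{\left(6 \right)} \right)} Q{\left(d{\left(3,1 \right)} \right)} = \left(-12\right) \left(-14\right) = 168$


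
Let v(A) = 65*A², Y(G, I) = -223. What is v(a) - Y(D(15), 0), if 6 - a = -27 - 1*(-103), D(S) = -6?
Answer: 318723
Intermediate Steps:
a = -70 (a = 6 - (-27 - 1*(-103)) = 6 - (-27 + 103) = 6 - 1*76 = 6 - 76 = -70)
v(a) - Y(D(15), 0) = 65*(-70)² - 1*(-223) = 65*4900 + 223 = 318500 + 223 = 318723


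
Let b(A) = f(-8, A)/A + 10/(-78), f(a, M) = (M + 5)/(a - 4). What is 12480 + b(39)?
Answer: 112318/9 ≈ 12480.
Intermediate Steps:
f(a, M) = (5 + M)/(-4 + a)
b(A) = -5/39 + (-5/12 - A/12)/A (b(A) = ((5 + A)/(-4 - 8))/A + 10/(-78) = ((5 + A)/(-12))/A + 10*(-1/78) = (-(5 + A)/12)/A - 5/39 = (-5/12 - A/12)/A - 5/39 = -5/39 + (-5/12 - A/12)/A)
12480 + b(39) = 12480 + (1/156)*(-65 - 33*39)/39 = 12480 + (1/156)*(1/39)*(-65 - 1287) = 12480 + (1/156)*(1/39)*(-1352) = 12480 - 2/9 = 112318/9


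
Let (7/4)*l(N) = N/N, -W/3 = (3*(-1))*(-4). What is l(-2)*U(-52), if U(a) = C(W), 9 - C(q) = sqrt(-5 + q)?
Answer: 36/7 - 4*I*sqrt(41)/7 ≈ 5.1429 - 3.6589*I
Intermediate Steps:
W = -36 (W = -3*3*(-1)*(-4) = -(-9)*(-4) = -3*12 = -36)
C(q) = 9 - sqrt(-5 + q)
U(a) = 9 - I*sqrt(41) (U(a) = 9 - sqrt(-5 - 36) = 9 - sqrt(-41) = 9 - I*sqrt(41))
l(N) = 4/7 (l(N) = 4*(N/N)/7 = (4/7)*1 = 4/7)
l(-2)*U(-52) = 4*(9 - I*sqrt(41))/7 = 36/7 - 4*I*sqrt(41)/7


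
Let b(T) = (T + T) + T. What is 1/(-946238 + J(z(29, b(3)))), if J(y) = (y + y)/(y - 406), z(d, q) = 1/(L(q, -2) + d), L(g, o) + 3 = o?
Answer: -9743/9219196836 ≈ -1.0568e-6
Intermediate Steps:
b(T) = 3*T (b(T) = 2*T + T = 3*T)
L(g, o) = -3 + o
z(d, q) = 1/(-5 + d) (z(d, q) = 1/((-3 - 2) + d) = 1/(-5 + d))
J(y) = 2*y/(-406 + y) (J(y) = (2*y)/(-406 + y) = 2*y/(-406 + y))
1/(-946238 + J(z(29, b(3)))) = 1/(-946238 + 2/((-5 + 29)*(-406 + 1/(-5 + 29)))) = 1/(-946238 + 2/(24*(-406 + 1/24))) = 1/(-946238 + 2*(1/24)/(-406 + 1/24)) = 1/(-946238 + 2*(1/24)/(-9743/24)) = 1/(-946238 + 2*(1/24)*(-24/9743)) = 1/(-946238 - 2/9743) = 1/(-9219196836/9743) = -9743/9219196836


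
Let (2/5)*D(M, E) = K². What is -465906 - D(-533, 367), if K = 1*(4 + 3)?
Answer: -932057/2 ≈ -4.6603e+5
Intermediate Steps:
K = 7 (K = 1*7 = 7)
D(M, E) = 245/2 (D(M, E) = (5/2)*7² = (5/2)*49 = 245/2)
-465906 - D(-533, 367) = -465906 - 1*245/2 = -465906 - 245/2 = -932057/2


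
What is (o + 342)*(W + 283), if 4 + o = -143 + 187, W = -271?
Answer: 4584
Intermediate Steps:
o = 40 (o = -4 + (-143 + 187) = -4 + 44 = 40)
(o + 342)*(W + 283) = (40 + 342)*(-271 + 283) = 382*12 = 4584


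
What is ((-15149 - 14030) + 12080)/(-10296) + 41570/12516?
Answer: 53501317/10738728 ≈ 4.9821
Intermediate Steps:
((-15149 - 14030) + 12080)/(-10296) + 41570/12516 = (-29179 + 12080)*(-1/10296) + 41570*(1/12516) = -17099*(-1/10296) + 20785/6258 = 17099/10296 + 20785/6258 = 53501317/10738728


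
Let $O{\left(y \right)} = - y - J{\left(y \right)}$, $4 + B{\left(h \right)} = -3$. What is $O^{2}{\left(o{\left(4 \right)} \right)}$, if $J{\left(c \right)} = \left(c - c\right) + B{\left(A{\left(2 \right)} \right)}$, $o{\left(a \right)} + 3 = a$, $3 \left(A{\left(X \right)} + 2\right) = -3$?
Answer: $36$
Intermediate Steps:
$A{\left(X \right)} = -3$ ($A{\left(X \right)} = -2 + \frac{1}{3} \left(-3\right) = -2 - 1 = -3$)
$B{\left(h \right)} = -7$ ($B{\left(h \right)} = -4 - 3 = -7$)
$o{\left(a \right)} = -3 + a$
$J{\left(c \right)} = -7$ ($J{\left(c \right)} = \left(c - c\right) - 7 = 0 - 7 = -7$)
$O{\left(y \right)} = 7 - y$ ($O{\left(y \right)} = - y - -7 = - y + 7 = 7 - y$)
$O^{2}{\left(o{\left(4 \right)} \right)} = \left(7 - \left(-3 + 4\right)\right)^{2} = \left(7 - 1\right)^{2} = 6^{2} = 36$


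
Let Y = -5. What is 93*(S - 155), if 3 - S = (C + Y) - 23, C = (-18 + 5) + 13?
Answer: -11532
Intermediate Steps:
C = 0 (C = -13 + 13 = 0)
S = 31 (S = 3 - ((0 - 5) - 23) = 3 - (-5 - 23) = 3 - 1*(-28) = 3 + 28 = 31)
93*(S - 155) = 93*(31 - 155) = 93*(-124) = -11532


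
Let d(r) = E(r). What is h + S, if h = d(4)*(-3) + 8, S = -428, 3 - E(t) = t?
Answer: -417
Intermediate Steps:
E(t) = 3 - t
d(r) = 3 - r
h = 11 (h = (3 - 1*4)*(-3) + 8 = (3 - 4)*(-3) + 8 = -1*(-3) + 8 = 3 + 8 = 11)
h + S = 11 - 428 = -417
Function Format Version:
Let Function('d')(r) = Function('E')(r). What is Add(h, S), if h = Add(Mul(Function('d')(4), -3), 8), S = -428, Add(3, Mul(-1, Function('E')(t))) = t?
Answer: -417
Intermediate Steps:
Function('E')(t) = Add(3, Mul(-1, t))
Function('d')(r) = Add(3, Mul(-1, r))
h = 11 (h = Add(Mul(Add(3, Mul(-1, 4)), -3), 8) = Add(Mul(Add(3, -4), -3), 8) = Add(Mul(-1, -3), 8) = Add(3, 8) = 11)
Add(h, S) = Add(11, -428) = -417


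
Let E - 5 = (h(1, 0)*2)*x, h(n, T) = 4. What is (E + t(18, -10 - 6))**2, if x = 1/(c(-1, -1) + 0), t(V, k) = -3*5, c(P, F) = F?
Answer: 324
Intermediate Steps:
t(V, k) = -15
x = -1 (x = 1/(-1 + 0) = 1/(-1) = -1)
E = -3 (E = 5 + (4*2)*(-1) = 5 + 8*(-1) = 5 - 8 = -3)
(E + t(18, -10 - 6))**2 = (-3 - 15)**2 = (-18)**2 = 324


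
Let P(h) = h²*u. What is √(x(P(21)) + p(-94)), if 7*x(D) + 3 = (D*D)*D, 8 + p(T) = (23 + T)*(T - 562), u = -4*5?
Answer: I*√4802900494189/7 ≈ 3.1308e+5*I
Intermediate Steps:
u = -20
p(T) = -8 + (-562 + T)*(23 + T) (p(T) = -8 + (23 + T)*(T - 562) = -8 + (23 + T)*(-562 + T) = -8 + (-562 + T)*(23 + T))
P(h) = -20*h² (P(h) = h²*(-20) = -20*h²)
x(D) = -3/7 + D³/7 (x(D) = -3/7 + ((D*D)*D)/7 = -3/7 + (D²*D)/7 = -3/7 + D³/7)
√(x(P(21)) + p(-94)) = √((-3/7 + (-20*21²)³/7) + (-12934 + (-94)² - 539*(-94))) = √((-3/7 + (-20*441)³/7) + (-12934 + 8836 + 50666)) = √((-3/7 + (⅐)*(-8820)³) + 46568) = √((-3/7 + (⅐)*(-686128968000)) + 46568) = √((-3/7 - 98018424000) + 46568) = √(-686128968003/7 + 46568) = √(-686128642027/7) = I*√4802900494189/7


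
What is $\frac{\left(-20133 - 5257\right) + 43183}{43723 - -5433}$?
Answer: $\frac{17793}{49156} \approx 0.36197$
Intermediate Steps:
$\frac{\left(-20133 - 5257\right) + 43183}{43723 - -5433} = \frac{-25390 + 43183}{43723 + \left(-39 + 5472\right)} = \frac{17793}{43723 + 5433} = \frac{17793}{49156}$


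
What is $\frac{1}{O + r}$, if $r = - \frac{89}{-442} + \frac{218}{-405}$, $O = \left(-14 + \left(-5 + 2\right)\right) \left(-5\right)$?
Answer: $\frac{179010}{15155539} \approx 0.011812$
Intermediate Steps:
$O = 85$ ($O = \left(-14 - 3\right) \left(-5\right) = \left(-17\right) \left(-5\right) = 85$)
$r = - \frac{60311}{179010}$ ($r = \left(-89\right) \left(- \frac{1}{442}\right) + 218 \left(- \frac{1}{405}\right) = \frac{89}{442} - \frac{218}{405} = - \frac{60311}{179010} \approx -0.33691$)
$\frac{1}{O + r} = \frac{1}{85 - \frac{60311}{179010}} = \frac{1}{\frac{15155539}{179010}} = \frac{179010}{15155539}$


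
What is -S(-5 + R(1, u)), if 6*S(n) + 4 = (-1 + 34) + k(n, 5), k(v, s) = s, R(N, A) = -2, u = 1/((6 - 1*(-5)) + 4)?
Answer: -17/3 ≈ -5.6667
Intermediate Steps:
u = 1/15 (u = 1/((6 + 5) + 4) = 1/(11 + 4) = 1/15 ≈ 0.066667)
S(n) = 17/3 (S(n) = -⅔ + ((-1 + 34) + 5)/6 = -⅔ + (33 + 5)/6 = -⅔ + (⅙)*38 = -⅔ + 19/3 = 17/3)
-S(-5 + R(1, u)) = -1*17/3 = -17/3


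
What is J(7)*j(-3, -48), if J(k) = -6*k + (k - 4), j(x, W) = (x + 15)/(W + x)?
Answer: 156/17 ≈ 9.1765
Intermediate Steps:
j(x, W) = (15 + x)/(W + x)
J(k) = -4 - 5*k (J(k) = -6*k + (-4 + k) = -4 - 5*k)
J(7)*j(-3, -48) = (-4 - 5*7)*((15 - 3)/(-48 - 3)) = (-4 - 35)*(12/(-51)) = -(-13)*12/17 = -39*(-4/17) = 156/17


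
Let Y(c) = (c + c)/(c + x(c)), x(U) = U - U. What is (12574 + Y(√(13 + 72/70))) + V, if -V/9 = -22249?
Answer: 212817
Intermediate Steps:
V = 200241 (V = -9*(-22249) = 200241)
x(U) = 0
Y(c) = 2 (Y(c) = (c + c)/(c + 0) = (2*c)/c = 2)
(12574 + Y(√(13 + 72/70))) + V = (12574 + 2) + 200241 = 12576 + 200241 = 212817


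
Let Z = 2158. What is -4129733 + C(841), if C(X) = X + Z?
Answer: -4126734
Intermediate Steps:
C(X) = 2158 + X (C(X) = X + 2158 = 2158 + X)
-4129733 + C(841) = -4129733 + (2158 + 841) = -4129733 + 2999 = -4126734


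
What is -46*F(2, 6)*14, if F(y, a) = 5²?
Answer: -16100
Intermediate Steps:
F(y, a) = 25
-46*F(2, 6)*14 = -46*25*14 = -1150*14 = -16100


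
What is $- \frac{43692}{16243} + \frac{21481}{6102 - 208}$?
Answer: $\frac{91395235}{95736242} \approx 0.95466$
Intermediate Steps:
$- \frac{43692}{16243} + \frac{21481}{6102 - 208} = \left(-43692\right) \frac{1}{16243} + \frac{21481}{6102 - 208} = - \frac{43692}{16243} + \frac{21481}{5894} = \frac{91395235}{95736242}$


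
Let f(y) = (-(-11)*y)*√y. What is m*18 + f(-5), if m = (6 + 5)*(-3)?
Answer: -594 - 55*I*√5 ≈ -594.0 - 122.98*I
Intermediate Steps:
f(y) = 11*y^(3/2) (f(y) = (11*y)*√y = 11*y^(3/2))
m = -33 (m = 11*(-3) = -33)
m*18 + f(-5) = -33*18 + 11*(-5)^(3/2) = -594 + 11*(-5*I*√5) = -594 - 55*I*√5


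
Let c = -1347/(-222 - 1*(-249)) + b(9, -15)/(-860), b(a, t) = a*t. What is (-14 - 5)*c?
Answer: 1462715/1548 ≈ 944.91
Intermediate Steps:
c = -76985/1548 (c = -1347/(-222 - 1*(-249)) + (9*(-15))/(-860) = -1347/(-222 + 249) - 135*(-1/860) = -1347/27 + 27/172 = -1347*1/27 + 27/172 = -449/9 + 27/172 = -76985/1548 ≈ -49.732)
(-14 - 5)*c = (-14 - 5)*(-76985/1548) = -19*(-76985/1548) = 1462715/1548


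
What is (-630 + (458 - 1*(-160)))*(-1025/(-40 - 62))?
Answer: -2050/17 ≈ -120.59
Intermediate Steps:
(-630 + (458 - 1*(-160)))*(-1025/(-40 - 62)) = (-630 + (458 + 160))*(-1025/(-102)) = (-630 + 618)*(-1025*(-1/102)) = -12*1025/102 = -2050/17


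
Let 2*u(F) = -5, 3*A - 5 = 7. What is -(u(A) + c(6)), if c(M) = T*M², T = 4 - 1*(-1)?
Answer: -355/2 ≈ -177.50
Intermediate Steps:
A = 4 (A = 5/3 + (⅓)*7 = 5/3 + 7/3 = 4)
u(F) = -5/2 (u(F) = (½)*(-5) = -5/2)
T = 5 (T = 4 + 1 = 5)
c(M) = 5*M²
-(u(A) + c(6)) = -(-5/2 + 5*6²) = -(-5/2 + 5*36) = -(-5/2 + 180) = -1*355/2 = -355/2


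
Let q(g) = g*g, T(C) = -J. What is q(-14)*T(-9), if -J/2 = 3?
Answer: 1176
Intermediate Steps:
J = -6 (J = -2*3 = -6)
T(C) = 6 (T(C) = -1*(-6) = 6)
q(g) = g²
q(-14)*T(-9) = (-14)²*6 = 196*6 = 1176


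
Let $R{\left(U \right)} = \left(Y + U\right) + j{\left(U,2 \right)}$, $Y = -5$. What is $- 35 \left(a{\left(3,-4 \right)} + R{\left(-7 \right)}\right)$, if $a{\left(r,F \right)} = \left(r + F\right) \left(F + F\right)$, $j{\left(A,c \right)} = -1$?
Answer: $175$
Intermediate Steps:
$R{\left(U \right)} = -6 + U$ ($R{\left(U \right)} = \left(-5 + U\right) - 1 = -6 + U$)
$a{\left(r,F \right)} = 2 F \left(F + r\right)$ ($a{\left(r,F \right)} = \left(F + r\right) 2 F = 2 F \left(F + r\right)$)
$- 35 \left(a{\left(3,-4 \right)} + R{\left(-7 \right)}\right) = - 35 \left(2 \left(-4\right) \left(-4 + 3\right) - 13\right) = - 35 \left(2 \left(-4\right) \left(-1\right) - 13\right) = - 35 \left(8 - 13\right) = \left(-35\right) \left(-5\right) = 175$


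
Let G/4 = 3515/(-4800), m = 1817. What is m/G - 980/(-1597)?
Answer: -695730820/1122691 ≈ -619.70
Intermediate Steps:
G = -703/240 (G = 4*(3515/(-4800)) = 4*(3515*(-1/4800)) = 4*(-703/960) = -703/240 ≈ -2.9292)
m/G - 980/(-1597) = 1817/(-703/240) - 980/(-1597) = 1817*(-240/703) - 980*(-1/1597) = -436080/703 + 980/1597 = -695730820/1122691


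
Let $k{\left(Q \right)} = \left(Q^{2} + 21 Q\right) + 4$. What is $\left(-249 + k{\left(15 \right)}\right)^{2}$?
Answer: $87025$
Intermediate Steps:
$k{\left(Q \right)} = 4 + Q^{2} + 21 Q$
$\left(-249 + k{\left(15 \right)}\right)^{2} = \left(-249 + \left(4 + 15^{2} + 21 \cdot 15\right)\right)^{2} = \left(-249 + \left(4 + 225 + 315\right)\right)^{2} = \left(-249 + 544\right)^{2} = 295^{2} = 87025$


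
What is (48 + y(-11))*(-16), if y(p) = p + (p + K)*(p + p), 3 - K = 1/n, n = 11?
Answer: -3440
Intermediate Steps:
K = 32/11 (K = 3 - 1/11 = 32/11 ≈ 2.9091)
y(p) = p + 2*p*(32/11 + p) (y(p) = p + (p + 32/11)*(p + p) = p + (32/11 + p)*(2*p) = p + 2*p*(32/11 + p))
(48 + y(-11))*(-16) = (48 + (1/11)*(-11)*(75 + 22*(-11)))*(-16) = (48 + (1/11)*(-11)*(75 - 242))*(-16) = (48 + (1/11)*(-11)*(-167))*(-16) = (48 + 167)*(-16) = 215*(-16) = -3440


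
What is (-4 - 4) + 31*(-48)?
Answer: -1496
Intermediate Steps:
(-4 - 4) + 31*(-48) = -8 - 1488 = -1496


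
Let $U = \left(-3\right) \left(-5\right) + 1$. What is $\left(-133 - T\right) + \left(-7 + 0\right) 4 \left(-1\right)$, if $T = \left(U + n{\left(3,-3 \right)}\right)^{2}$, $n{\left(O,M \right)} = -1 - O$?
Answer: $-249$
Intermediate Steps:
$U = 16$ ($U = 15 + 1 = 16$)
$T = 144$ ($T = \left(16 - 4\right)^{2} = 12^{2} = 144$)
$\left(-133 - T\right) + \left(-7 + 0\right) 4 \left(-1\right) = \left(-133 - 144\right) + \left(-7 + 0\right) 4 \left(-1\right) = \left(-133 - 144\right) - -28 = -277 + 28 = -249$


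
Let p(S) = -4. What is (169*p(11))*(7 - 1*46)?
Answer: 26364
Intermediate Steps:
(169*p(11))*(7 - 1*46) = (169*(-4))*(7 - 1*46) = -676*(7 - 46) = -676*(-39) = 26364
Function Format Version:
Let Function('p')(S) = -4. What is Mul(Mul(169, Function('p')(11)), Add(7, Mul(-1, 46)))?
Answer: 26364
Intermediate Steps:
Mul(Mul(169, Function('p')(11)), Add(7, Mul(-1, 46))) = Mul(Mul(169, -4), Add(7, Mul(-1, 46))) = Mul(-676, Add(7, -46)) = Mul(-676, -39) = 26364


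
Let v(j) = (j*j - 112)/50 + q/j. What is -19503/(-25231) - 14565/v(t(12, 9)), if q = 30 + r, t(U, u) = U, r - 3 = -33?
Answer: -9186925827/403696 ≈ -22757.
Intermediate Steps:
r = -30 (r = 3 - 33 = -30)
q = 0 (q = 30 - 30 = 0)
v(j) = -56/25 + j**2/50 (v(j) = (j*j - 112)/50 + 0/j = (j**2 - 112)*(1/50) + 0 = (-112 + j**2)*(1/50) + 0 = (-56/25 + j**2/50) + 0 = -56/25 + j**2/50)
-19503/(-25231) - 14565/v(t(12, 9)) = -19503/(-25231) - 14565/(-56/25 + (1/50)*12**2) = -19503*(-1/25231) - 14565/(-56/25 + (1/50)*144) = 19503/25231 - 14565/(-56/25 + 72/25) = 19503/25231 - 14565/16/25 = 19503/25231 - 14565*25/16 = 19503/25231 - 364125/16 = -9186925827/403696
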